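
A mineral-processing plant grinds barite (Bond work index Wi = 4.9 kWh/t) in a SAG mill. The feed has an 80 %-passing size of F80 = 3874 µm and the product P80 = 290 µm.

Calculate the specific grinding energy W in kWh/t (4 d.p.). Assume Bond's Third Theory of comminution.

W = 2.0901 kWh/t

W = 10·Wi·[P80^(−½) − F80^(−½)]
1/√290 = 0.058722;  1/√3874 = 0.016066
W = 10·4.9·(0.058722 − 0.016066) = 2.0901 kWh/t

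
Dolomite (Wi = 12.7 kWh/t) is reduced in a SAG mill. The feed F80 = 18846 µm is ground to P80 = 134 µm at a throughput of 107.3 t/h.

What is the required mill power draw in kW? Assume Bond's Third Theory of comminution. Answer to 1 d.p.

Bond: W = 10·Wi·(1/√P80 − 1/√F80)
W = 10·12.7·(1/√134 − 1/√18846) = 10·12.7·(0.079102) = 10.0460 kWh/t
Mill draw = 10.0460 × 107.3 = 1077.9 kW

P = 1077.9 kW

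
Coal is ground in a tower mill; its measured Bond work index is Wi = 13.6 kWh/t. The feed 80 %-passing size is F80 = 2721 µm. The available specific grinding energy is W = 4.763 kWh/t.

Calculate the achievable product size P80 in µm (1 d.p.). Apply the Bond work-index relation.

W_Bond = 10·Wi·(1/√P₈₀ − 1/√F₈₀)
P80^(−½) = W/(10 Wi) + F80^(−½)
  = 4.7630/(10·13.6) + 1/√2721 = 0.035022 + 0.019171 = 0.054193
P80 = (1/0.054193)² = 18.4527² = 340.50 µm

P80 = 340.5 µm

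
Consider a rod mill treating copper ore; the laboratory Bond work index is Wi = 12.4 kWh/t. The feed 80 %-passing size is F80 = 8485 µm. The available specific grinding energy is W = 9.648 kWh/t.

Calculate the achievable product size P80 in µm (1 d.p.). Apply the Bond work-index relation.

P80 = 127.2 µm

W = 10 Wi / √P80 − 10 Wi / √F80
P80^(−½) = W/(10 Wi) + F80^(−½)
  = 9.6480/(10·12.4) + 1/√8485 = 0.077806 + 0.010856 = 0.088663
P80 = (1/0.088663)² = 11.2787² = 127.21 µm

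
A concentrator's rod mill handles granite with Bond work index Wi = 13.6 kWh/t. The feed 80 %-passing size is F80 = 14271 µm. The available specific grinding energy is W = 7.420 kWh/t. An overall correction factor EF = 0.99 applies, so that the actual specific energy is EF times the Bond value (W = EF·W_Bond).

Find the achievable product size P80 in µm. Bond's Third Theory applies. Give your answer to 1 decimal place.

W = 10·Wi·(P80^(-½) − F80^(-½))
W_Bond = W / EF = 7.420 / 0.99 = 7.4949 kWh/t
P80^-0.5 = F80^-0.5 + W_Bond/(10 Wi)
  = 7.4949/(10·13.6) + 1/√14271 = 0.055110 + 0.008371 = 0.063481
P80 = (1/0.063481)² = 15.7528² = 248.15 µm

P80 = 248.2 µm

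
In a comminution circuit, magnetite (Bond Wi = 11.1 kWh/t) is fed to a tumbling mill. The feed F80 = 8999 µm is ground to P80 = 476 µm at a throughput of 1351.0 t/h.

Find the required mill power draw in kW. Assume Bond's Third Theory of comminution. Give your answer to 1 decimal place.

W = 10 Wi (P80^-0.5 − F80^-0.5)
W = 10·11.1·(1/√476 − 1/√8999) = 10·11.1·(0.035293) = 3.9176 kWh/t
Mill draw = 3.9176 × 1351.0 = 5292.6 kW

P = 5292.6 kW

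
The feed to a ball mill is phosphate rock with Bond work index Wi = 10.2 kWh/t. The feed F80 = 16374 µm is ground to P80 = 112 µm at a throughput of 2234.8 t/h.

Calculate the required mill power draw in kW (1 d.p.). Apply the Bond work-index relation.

P = 19757.8 kW

Bond: W = 10·Wi·(1/√P80 − 1/√F80)
W = 10·10.2·(1/√112 − 1/√16374) = 10·10.2·(0.086676) = 8.8410 kWh/t
P_mill = W·ṁ = 8.8410·2234.8 = 19757.8 kW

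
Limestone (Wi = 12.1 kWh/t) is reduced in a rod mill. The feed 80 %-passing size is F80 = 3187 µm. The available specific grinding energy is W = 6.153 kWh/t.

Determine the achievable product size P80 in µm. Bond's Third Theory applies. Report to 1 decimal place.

P80 = 212.7 µm

Bond: W = 10·Wi·(1/√P80 − 1/√F80)
P80^(−½) = W/(10 Wi) + F80^(−½)
  = 6.1530/(10·12.1) + 1/√3187 = 0.050851 + 0.017714 = 0.068565
P80 = (1/0.068565)² = 14.5847² = 212.71 µm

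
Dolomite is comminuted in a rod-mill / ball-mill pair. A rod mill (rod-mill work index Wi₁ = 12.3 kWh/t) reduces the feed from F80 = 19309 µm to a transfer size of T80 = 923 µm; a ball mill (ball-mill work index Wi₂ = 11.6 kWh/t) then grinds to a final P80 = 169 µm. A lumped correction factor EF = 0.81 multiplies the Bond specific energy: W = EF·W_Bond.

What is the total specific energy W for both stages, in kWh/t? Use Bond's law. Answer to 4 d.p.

W = 6.6973 kWh/t

W_Bond = 10·Wi·(1/√P₈₀ − 1/√F₈₀)
Stage 1 (19309→923 µm, Wi₁=12.3): W₁ = 10·12.3·(0.032915 − 0.007196) = 3.1634 kWh/t
Stage 2 (923→169 µm, Wi₂=11.6): W₂ = 10·11.6·(0.076923 − 0.032915) = 5.1049 kWh/t
W = W₁ + W₂ = 3.1634 + 5.1049 = 8.2683 kWh/t
W_actual = 0.81 × 8.2683 = 6.6973 kWh/t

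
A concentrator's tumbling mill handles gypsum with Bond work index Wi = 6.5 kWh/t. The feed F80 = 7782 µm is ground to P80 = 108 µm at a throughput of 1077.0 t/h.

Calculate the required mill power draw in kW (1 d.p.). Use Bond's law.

P = 5942.7 kW

W = 10·Wi·(P80^(-½) − F80^(-½))
W = 10·6.5·(1/√108 − 1/√7782) = 10·6.5·(0.084889) = 5.5178 kWh/t
P = W·T = 5.5178·1077.0 = 5942.7 kW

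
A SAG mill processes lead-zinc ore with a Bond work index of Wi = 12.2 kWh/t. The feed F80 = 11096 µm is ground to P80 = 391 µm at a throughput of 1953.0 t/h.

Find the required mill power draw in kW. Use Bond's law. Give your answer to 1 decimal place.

P = 9787.7 kW

Bond: W = 10·Wi·(1/√P80 − 1/√F80)
W = 10·12.2·(1/√391 − 1/√11096) = 10·12.2·(0.041079) = 5.0116 kWh/t
Mill draw = 5.0116 × 1953.0 = 9787.7 kW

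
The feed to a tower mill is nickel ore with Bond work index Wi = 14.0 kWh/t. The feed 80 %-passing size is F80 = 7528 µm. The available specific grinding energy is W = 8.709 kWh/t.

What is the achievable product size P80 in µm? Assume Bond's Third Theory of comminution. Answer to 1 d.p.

P80 = 183.9 µm

W_Bond = 10·Wi·(1/√P₈₀ − 1/√F₈₀)
⇒ 1/√P80 = W/(10·Wi) + 1/√F80
  = 8.7090/(10·14.0) + 1/√7528 = 0.062207 + 0.011526 = 0.073733
P80 = (1/0.073733)² = 13.5625² = 183.94 µm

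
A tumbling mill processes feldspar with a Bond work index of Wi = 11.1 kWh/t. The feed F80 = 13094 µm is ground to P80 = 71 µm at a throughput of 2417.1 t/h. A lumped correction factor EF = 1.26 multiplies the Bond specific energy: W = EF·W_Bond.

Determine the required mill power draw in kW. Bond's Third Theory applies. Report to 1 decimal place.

W = 10 Wi / √P80 − 10 Wi / √F80
W = 10·11.1·(1/√71 − 1/√13094) = 10·11.1·(0.109939) = 12.2032 kWh/t
W_actual = 1.26 × 12.2032 = 15.3761 kWh/t
P_mill = W·ṁ = 15.3761·2417.1 = 37165.5 kW

P = 37165.5 kW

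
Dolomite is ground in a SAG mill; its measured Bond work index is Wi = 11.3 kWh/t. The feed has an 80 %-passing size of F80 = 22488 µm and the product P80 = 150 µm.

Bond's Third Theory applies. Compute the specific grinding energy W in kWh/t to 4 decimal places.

W = 10 Wi / √P80 − 10 Wi / √F80
1/√150 = 0.081650;  1/√22488 = 0.006668
W = 10·11.3·(0.081650 − 0.006668) = 8.4729 kWh/t

W = 8.4729 kWh/t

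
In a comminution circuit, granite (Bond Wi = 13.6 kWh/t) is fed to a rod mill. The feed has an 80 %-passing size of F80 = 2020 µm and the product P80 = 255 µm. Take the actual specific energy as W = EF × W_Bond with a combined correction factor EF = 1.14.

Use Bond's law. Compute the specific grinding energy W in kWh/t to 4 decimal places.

W_Bond = 10·Wi·(1/√P₈₀ − 1/√F₈₀)
1/√255 = 0.062622;  1/√2020 = 0.022250
W = 10·13.6·(0.062622 − 0.022250) = 5.4907 kWh/t
W_actual = 1.14 × 5.4907 = 6.2594 kWh/t

W = 6.2594 kWh/t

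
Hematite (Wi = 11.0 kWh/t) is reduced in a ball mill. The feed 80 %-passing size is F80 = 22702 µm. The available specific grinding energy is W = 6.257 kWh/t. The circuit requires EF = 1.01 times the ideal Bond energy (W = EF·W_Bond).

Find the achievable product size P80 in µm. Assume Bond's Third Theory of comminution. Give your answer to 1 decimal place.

Bond:  W = 10 Wi (1/√P − 1/√F)
W_Bond = W / EF = 6.257 / 1.01 = 6.1950 kWh/t
⇒ 1/√P80 = W_Bond/(10·Wi) + 1/√F80
  = 6.1950/(10·11.0) + 1/√22702 = 0.056319 + 0.006637 = 0.062956
P80 = (1/0.062956)² = 15.8842² = 252.31 µm

P80 = 252.3 µm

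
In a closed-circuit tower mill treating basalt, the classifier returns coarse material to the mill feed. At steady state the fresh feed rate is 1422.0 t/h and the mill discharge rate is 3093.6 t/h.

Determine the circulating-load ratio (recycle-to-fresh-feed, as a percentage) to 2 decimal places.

Discharge = new feed + return, hence
R = M − F = 3093.6 − 1422.0 = 1671.6 t/h
CL = 100·R/F = 100·1671.6/1422.0 = 117.55 %

CL = 117.55 %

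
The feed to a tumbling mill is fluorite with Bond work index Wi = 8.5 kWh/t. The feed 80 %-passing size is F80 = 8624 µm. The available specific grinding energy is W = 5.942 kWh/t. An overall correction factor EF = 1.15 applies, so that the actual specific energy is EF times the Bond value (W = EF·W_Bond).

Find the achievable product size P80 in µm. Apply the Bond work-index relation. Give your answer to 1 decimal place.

P80 = 195.3 µm

W = 10 Wi / √P80 − 10 Wi / √F80
W_Bond = W / EF = 5.942 / 1.15 = 5.1670 kWh/t
1/√P80 = 1/√F80 + W_Bond/(10·Wi)
  = 5.1670/(10·8.5) + 1/√8624 = 0.060788 + 0.010768 = 0.071556
P80 = (1/0.071556)² = 13.9751² = 195.30 µm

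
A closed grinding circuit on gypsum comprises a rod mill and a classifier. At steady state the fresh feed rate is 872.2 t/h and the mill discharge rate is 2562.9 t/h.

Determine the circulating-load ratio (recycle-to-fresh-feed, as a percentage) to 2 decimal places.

CL = 193.84 %

Steady state: M = F + R.
R = M − F = 2562.9 − 872.2 = 1690.7 t/h
CL = 100·R/F = 100·1690.7/872.2 = 193.84 %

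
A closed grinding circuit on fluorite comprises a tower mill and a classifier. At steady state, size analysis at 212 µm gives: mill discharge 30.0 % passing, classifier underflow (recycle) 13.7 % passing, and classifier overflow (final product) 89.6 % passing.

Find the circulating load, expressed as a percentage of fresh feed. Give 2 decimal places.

CL = 365.64 %

Let r = R/F. Size balance at 212 µm:
Fd + Rd = Ru + Fo ⇒ R/F = (o−d)/(d−u)
r = (89.6 − 30.0)/(30.0 − 13.7) = 59.6/16.3 = 3.6564
CL = 100·r = 365.64 %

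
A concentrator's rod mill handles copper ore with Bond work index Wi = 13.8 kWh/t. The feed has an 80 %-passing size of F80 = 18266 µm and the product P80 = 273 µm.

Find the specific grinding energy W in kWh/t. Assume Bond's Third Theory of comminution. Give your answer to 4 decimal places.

Bond:  W = 10 Wi (1/√P − 1/√F)
1/√273 = 0.060523;  1/√18266 = 0.007399
W = 10·13.8·(0.060523 − 0.007399) = 7.3311 kWh/t

W = 7.3311 kWh/t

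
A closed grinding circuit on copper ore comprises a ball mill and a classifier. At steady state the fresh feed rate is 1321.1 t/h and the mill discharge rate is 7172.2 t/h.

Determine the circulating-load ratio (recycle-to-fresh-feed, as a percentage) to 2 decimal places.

CL = 442.90 %

M = F + R at steady state, so:
R = M − F = 7172.2 − 1321.1 = 5851.1 t/h
CL = 100·R/F = 100·5851.1/1321.1 = 442.90 %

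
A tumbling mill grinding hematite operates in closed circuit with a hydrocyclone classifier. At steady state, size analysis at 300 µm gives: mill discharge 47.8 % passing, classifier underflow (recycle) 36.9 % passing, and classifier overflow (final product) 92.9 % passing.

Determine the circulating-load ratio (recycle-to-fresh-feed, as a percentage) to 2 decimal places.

Balance %-passing 300 µm (r = R/F):
r = (o − d)/(d − u)
r = (92.9 − 47.8)/(47.8 − 36.9) = 45.1/10.9 = 4.1376
CL = 100·r = 413.76 %

CL = 413.76 %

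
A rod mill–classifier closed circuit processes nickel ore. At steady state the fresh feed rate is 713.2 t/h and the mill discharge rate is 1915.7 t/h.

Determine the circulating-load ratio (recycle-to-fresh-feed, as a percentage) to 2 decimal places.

CL = 168.61 %

Mill node: discharge = fresh + recycle.
R = M − F = 1915.7 − 713.2 = 1202.5 t/h
CL = 100·R/F = 100·1202.5/713.2 = 168.61 %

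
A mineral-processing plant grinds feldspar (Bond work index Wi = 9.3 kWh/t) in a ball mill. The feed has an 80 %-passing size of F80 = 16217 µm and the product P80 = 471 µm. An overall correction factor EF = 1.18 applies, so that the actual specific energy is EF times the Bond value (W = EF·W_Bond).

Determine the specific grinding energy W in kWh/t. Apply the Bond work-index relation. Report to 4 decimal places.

W = 4.1948 kWh/t

Bond: W = 10·Wi·(1/√P80 − 1/√F80)
1/√471 = 0.046078;  1/√16217 = 0.007853
W = 10·9.3·(0.046078 − 0.007853) = 3.5549 kWh/t
W_actual = 1.18 × 3.5549 = 4.1948 kWh/t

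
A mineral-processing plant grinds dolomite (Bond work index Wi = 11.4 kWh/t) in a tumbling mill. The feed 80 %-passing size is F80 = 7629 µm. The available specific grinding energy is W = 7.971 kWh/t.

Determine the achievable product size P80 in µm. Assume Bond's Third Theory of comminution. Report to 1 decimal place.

P80 = 151.0 µm

Bond: W = 10·Wi·(1/√P80 − 1/√F80)
P80^-0.5 = F80^-0.5 + W/(10 Wi)
  = 7.9710/(10·11.4) + 1/√7629 = 0.069921 + 0.011449 = 0.081370
P80 = (1/0.081370)² = 12.2895² = 151.03 µm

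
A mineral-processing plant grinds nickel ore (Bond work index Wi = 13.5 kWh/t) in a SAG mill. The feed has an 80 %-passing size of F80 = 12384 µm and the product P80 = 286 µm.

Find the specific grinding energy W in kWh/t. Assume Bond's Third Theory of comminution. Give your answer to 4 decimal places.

W_Bond = 10·Wi·(1/√P₈₀ − 1/√F₈₀)
1/√286 = 0.059131;  1/√12384 = 0.008986
W = 10·13.5·(0.059131 − 0.008986) = 6.7696 kWh/t

W = 6.7696 kWh/t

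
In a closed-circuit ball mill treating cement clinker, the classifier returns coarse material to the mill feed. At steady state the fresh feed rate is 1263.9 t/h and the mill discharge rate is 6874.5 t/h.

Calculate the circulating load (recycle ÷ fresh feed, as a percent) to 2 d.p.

Mill node: discharge = fresh + recycle.
R = M − F = 6874.5 − 1263.9 = 5610.6 t/h
CL = 100·R/F = 100·5610.6/1263.9 = 443.91 %

CL = 443.91 %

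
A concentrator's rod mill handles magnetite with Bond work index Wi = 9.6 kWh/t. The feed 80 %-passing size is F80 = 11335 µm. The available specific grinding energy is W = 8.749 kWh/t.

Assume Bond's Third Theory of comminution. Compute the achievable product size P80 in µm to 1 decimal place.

W = 10·Wi·[P80^(−½) − F80^(−½)]
1/√P80 = 1/√F80 + W/(10·Wi)
  = 8.7490/(10·9.6) + 1/√11335 = 0.091135 + 0.009393 = 0.100528
P80 = (1/0.100528)² = 9.9475² = 98.95 µm

P80 = 99.0 µm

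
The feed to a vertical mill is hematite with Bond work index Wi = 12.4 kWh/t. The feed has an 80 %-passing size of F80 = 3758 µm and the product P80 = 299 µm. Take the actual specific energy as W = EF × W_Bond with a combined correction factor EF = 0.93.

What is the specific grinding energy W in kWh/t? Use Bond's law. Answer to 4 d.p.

W = 4.7880 kWh/t

Bond:  W = 10 Wi (1/√P − 1/√F)
1/√299 = 0.057831;  1/√3758 = 0.016313
W = 10·12.4·(0.057831 − 0.016313) = 5.1484 kWh/t
W_actual = 0.93 × 5.1484 = 4.7880 kWh/t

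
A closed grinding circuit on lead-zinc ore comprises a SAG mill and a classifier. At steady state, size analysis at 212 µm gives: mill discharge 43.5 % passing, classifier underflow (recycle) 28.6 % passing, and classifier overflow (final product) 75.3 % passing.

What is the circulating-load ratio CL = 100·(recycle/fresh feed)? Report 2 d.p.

CL = 213.42 %

Let r = R/F. Size balance at 212 µm:
(1+r)·d = r·u + o ⇒ r = (o−d)/(d−u)
r = (75.3 − 43.5)/(43.5 − 28.6) = 31.8/14.9 = 2.1342
CL = 100·r = 213.42 %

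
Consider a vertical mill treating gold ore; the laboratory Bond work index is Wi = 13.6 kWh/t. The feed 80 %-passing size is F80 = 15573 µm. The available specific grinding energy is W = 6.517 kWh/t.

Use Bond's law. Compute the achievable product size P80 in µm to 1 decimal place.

Bond: W = 10·Wi·(1/√P80 − 1/√F80)
⇒ 1/√P80 = W/(10·Wi) + 1/√F80
  = 6.5170/(10·13.6) + 1/√15573 = 0.047919 + 0.008013 = 0.055932
P80 = (1/0.055932)² = 17.8787² = 319.65 µm

P80 = 319.6 µm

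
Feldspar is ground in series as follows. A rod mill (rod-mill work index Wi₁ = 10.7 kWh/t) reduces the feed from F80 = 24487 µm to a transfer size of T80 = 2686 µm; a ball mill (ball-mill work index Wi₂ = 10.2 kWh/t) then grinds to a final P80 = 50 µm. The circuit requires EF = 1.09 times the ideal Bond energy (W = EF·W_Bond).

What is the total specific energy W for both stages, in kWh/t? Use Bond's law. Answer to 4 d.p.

Bond:  W = 10 Wi (1/√P − 1/√F)
Stage 1 (24487→2686 µm, Wi₁=10.7): W₁ = 10·10.7·(0.019295 − 0.006390) = 1.3808 kWh/t
Stage 2 (2686→50 µm, Wi₂=10.2): W₂ = 10·10.2·(0.141421 − 0.019295) = 12.4569 kWh/t
W = W₁ + W₂ = 1.3808 + 12.4569 = 13.8377 kWh/t
With EF = 1.09: W = 13.8377·1.09 = 15.0831 kWh/t

W = 15.0831 kWh/t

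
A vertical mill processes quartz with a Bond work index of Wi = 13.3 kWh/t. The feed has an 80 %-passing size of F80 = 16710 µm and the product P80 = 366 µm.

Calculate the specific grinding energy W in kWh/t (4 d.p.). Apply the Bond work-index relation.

Bond:  W = 10 Wi (1/√P − 1/√F)
1/√366 = 0.052271;  1/√16710 = 0.007736
W = 10·13.3·(0.052271 − 0.007736) = 5.9231 kWh/t

W = 5.9231 kWh/t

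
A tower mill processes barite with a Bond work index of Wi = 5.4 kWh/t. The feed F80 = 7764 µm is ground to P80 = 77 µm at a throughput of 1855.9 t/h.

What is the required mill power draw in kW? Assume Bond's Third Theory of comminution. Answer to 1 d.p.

P = 10283.6 kW

W = 10 Wi (P80^-0.5 − F80^-0.5)
W = 10·5.4·(1/√77 − 1/√7764) = 10·5.4·(0.102612) = 5.5410 kWh/t
P = W·T = 5.5410·1855.9 = 10283.6 kW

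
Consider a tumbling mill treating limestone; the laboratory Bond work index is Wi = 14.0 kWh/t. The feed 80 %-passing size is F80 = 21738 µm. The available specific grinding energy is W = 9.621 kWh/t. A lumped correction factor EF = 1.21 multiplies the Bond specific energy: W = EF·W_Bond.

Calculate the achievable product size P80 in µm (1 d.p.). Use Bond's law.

P80 = 247.4 µm

W = 10·Wi·(P80^(-½) − F80^(-½))
W_Bond = W / EF = 9.621 / 1.21 = 7.9512 kWh/t
P80^-0.5 = F80^-0.5 + W_Bond/(10 Wi)
  = 7.9512/(10·14.0) + 1/√21738 = 0.056795 + 0.006783 = 0.063577
P80 = (1/0.063577)² = 15.7289² = 247.40 µm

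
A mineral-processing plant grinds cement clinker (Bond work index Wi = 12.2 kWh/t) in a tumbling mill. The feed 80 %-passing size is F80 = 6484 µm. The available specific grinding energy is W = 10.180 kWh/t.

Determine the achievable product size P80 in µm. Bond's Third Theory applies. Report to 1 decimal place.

P80 = 108.8 µm

Bond: W = 10·Wi·(1/√P80 − 1/√F80)
P80^(−½) = W/(10 Wi) + F80^(−½)
  = 10.1800/(10·12.2) + 1/√6484 = 0.083443 + 0.012419 = 0.095861
P80 = (1/0.095861)² = 10.4317² = 108.82 µm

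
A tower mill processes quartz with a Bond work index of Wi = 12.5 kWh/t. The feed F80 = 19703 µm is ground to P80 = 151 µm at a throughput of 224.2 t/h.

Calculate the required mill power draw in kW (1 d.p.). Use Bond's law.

P = 2081.0 kW

W = 10 Wi (1/√P80 − 1/√F80)  [Bond]
W = 10·12.5·(1/√151 − 1/√19703) = 10·12.5·(0.074255) = 9.2818 kWh/t
P = W·T = 9.2818·224.2 = 2081.0 kW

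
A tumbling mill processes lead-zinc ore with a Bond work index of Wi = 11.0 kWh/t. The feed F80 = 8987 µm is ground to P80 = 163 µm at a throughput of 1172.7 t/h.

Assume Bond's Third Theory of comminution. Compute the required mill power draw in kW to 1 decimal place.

W = 10 Wi (1/√P80 − 1/√F80)  [Bond]
W = 10·11.0·(1/√163 − 1/√8987) = 10·11.0·(0.067777) = 7.4555 kWh/t
P_mill = W·ṁ = 7.4555·1172.7 = 8743.1 kW

P = 8743.1 kW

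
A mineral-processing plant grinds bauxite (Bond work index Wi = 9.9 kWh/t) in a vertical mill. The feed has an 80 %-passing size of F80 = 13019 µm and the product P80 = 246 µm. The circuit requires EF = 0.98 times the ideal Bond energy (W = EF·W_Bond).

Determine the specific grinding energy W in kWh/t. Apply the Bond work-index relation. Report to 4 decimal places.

Bond: W = 10·Wi·(1/√P80 − 1/√F80)
1/√246 = 0.063758;  1/√13019 = 0.008764
W = 10·9.9·(0.063758 − 0.008764) = 5.4444 kWh/t
W_actual = 0.98 × 5.4444 = 5.3355 kWh/t

W = 5.3355 kWh/t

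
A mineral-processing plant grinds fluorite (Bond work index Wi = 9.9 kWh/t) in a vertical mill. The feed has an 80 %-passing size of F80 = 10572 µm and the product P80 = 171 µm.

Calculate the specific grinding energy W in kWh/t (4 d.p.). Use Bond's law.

W = 10·Wi·(P80^(-½) − F80^(-½))
1/√171 = 0.076472;  1/√10572 = 0.009726
W = 10·9.9·(0.076472 − 0.009726) = 6.6079 kWh/t

W = 6.6079 kWh/t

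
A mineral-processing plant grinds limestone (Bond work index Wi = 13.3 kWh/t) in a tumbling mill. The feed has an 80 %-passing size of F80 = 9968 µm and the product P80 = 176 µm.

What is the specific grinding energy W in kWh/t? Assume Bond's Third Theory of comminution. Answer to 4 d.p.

W = 10 Wi / √P80 − 10 Wi / √F80
1/√176 = 0.075378;  1/√9968 = 0.010016
W = 10·13.3·(0.075378 − 0.010016) = 8.6931 kWh/t

W = 8.6931 kWh/t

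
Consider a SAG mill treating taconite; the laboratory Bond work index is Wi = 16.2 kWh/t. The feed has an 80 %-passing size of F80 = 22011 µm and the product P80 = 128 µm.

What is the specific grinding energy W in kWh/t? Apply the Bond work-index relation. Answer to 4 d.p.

W = 10·Wi·[P80^(−½) − F80^(−½)]
1/√128 = 0.088388;  1/√22011 = 0.006740
W = 10·16.2·(0.088388 − 0.006740) = 13.2270 kWh/t

W = 13.2270 kWh/t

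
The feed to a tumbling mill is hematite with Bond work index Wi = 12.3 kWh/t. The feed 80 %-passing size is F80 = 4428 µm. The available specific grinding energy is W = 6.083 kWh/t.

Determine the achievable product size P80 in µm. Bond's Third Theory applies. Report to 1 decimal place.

P80 = 240.5 µm

W = 10·Wi·[P80^(−½) − F80^(−½)]
⇒ 1/√P80 = W/(10·Wi) + 1/√F80
  = 6.0830/(10·12.3) + 1/√4428 = 0.049455 + 0.015028 = 0.064483
P80 = (1/0.064483)² = 15.5079² = 240.50 µm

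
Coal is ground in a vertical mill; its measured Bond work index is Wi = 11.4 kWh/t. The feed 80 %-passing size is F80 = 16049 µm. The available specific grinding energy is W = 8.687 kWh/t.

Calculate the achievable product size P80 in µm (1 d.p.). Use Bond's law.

W_Bond = 10·Wi·(1/√P₈₀ − 1/√F₈₀)
P80^(−½) = W/(10 Wi) + F80^(−½)
  = 8.6870/(10·11.4) + 1/√16049 = 0.076202 + 0.007894 = 0.084095
P80 = (1/0.084095)² = 11.8913² = 141.40 µm

P80 = 141.4 µm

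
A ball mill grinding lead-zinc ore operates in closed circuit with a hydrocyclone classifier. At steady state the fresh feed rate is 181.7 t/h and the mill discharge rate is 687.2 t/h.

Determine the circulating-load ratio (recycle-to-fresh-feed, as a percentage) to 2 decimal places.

CL = 278.21 %

M = F + R at steady state, so:
R = M − F = 687.2 − 181.7 = 505.5 t/h
CL = 100·R/F = 100·505.5/181.7 = 278.21 %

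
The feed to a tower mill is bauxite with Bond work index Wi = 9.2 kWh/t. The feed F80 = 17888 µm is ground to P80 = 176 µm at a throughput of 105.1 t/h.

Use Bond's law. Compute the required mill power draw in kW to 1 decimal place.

P = 656.5 kW

W = 10 Wi / √P80 − 10 Wi / √F80
W = 10·9.2·(1/√176 − 1/√17888) = 10·9.2·(0.067901) = 6.2469 kWh/t
Power = W × throughput = 6.2469 kWh/t × 105.1 t/h = 656.5 kW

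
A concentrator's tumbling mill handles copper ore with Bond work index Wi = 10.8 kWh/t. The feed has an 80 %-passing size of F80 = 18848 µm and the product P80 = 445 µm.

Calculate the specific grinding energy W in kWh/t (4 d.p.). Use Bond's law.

W = 4.3330 kWh/t

W = 10·Wi·(P80^(-½) − F80^(-½))
1/√445 = 0.047405;  1/√18848 = 0.007284
W = 10·10.8·(0.047405 − 0.007284) = 4.3330 kWh/t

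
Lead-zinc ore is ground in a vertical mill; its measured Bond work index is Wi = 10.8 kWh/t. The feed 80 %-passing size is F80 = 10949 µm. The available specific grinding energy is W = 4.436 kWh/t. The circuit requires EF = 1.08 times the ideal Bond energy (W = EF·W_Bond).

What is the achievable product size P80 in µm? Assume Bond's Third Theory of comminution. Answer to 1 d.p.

W = 10·Wi·[P80^(−½) − F80^(−½)]
W_Bond = W / EF = 4.436 / 1.08 = 4.1074 kWh/t
P80^-0.5 = F80^-0.5 + W_Bond/(10 Wi)
  = 4.1074/(10·10.8) + 1/√10949 = 0.038032 + 0.009557 = 0.047588
P80 = (1/0.047588)² = 21.0135² = 441.57 µm

P80 = 441.6 µm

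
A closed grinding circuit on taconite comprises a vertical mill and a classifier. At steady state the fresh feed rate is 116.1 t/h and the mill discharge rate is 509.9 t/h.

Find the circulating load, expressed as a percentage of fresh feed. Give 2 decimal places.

CL = 339.19 %

M = F + R at steady state, so:
R = M − F = 509.9 − 116.1 = 393.8 t/h
CL = 100·R/F = 100·393.8/116.1 = 339.19 %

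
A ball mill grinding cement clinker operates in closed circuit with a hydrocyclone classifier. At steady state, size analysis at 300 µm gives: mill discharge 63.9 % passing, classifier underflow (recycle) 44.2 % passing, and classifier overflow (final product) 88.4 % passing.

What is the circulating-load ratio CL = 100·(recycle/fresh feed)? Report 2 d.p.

CL = 124.37 %

Balance %-passing 300 µm (r = R/F):
(1+r)d = ru + o → r = (o−d)/(d−u)
r = (88.4 − 63.9)/(63.9 − 44.2) = 24.5/19.7 = 1.2437
CL = 100·r = 124.37 %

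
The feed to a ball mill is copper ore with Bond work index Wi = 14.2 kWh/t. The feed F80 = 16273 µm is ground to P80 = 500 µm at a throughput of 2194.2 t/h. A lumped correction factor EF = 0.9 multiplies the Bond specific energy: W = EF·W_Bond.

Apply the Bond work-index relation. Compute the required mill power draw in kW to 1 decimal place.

W = 10 Wi (P80^-0.5 − F80^-0.5)
W = 10·14.2·(1/√500 − 1/√16273) = 10·14.2·(0.036882) = 5.2373 kWh/t
Corrected W = EF·W_Bond = 0.9·5.2373 = 4.7136 kWh/t
Power = W × throughput = 4.7136 kWh/t × 2194.2 t/h = 10342.5 kW

P = 10342.5 kW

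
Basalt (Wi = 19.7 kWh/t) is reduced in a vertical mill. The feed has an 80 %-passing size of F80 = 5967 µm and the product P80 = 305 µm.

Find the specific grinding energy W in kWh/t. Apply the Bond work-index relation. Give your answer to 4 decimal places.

W = 8.7299 kWh/t

W = 10·Wi·[P80^(−½) − F80^(−½)]
1/√305 = 0.057260;  1/√5967 = 0.012946
W = 10·19.7·(0.057260 − 0.012946) = 8.7299 kWh/t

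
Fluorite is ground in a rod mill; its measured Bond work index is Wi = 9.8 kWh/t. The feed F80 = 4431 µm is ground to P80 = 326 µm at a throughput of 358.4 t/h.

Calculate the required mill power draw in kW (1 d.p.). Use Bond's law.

W = 10 Wi / √P80 − 10 Wi / √F80
W = 10·9.8·(1/√326 − 1/√4431) = 10·9.8·(0.040362) = 3.9555 kWh/t
P_mill = W·ṁ = 3.9555·358.4 = 1417.6 kW

P = 1417.6 kW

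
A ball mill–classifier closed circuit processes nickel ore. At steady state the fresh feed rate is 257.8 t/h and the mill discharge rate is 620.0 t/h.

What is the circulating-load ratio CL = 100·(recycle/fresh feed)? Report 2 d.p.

CL = 140.50 %

Mill node: discharge = fresh + recycle.
R = M − F = 620.0 − 257.8 = 362.2 t/h
CL = 100·R/F = 100·362.2/257.8 = 140.50 %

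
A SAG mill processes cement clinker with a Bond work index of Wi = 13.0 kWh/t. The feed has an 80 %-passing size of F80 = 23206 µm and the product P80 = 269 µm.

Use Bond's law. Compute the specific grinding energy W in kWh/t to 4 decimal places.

W = 7.0729 kWh/t

W = 10 Wi / √P80 − 10 Wi / √F80
1/√269 = 0.060971;  1/√23206 = 0.006564
W = 10·13.0·(0.060971 − 0.006564) = 7.0729 kWh/t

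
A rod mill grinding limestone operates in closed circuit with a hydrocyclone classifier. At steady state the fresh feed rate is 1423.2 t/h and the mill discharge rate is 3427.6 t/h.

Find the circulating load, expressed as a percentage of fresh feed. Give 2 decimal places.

CL = 140.84 %

Steady state: M = F + R.
R = M − F = 3427.6 − 1423.2 = 2004.4 t/h
CL = 100·R/F = 100·2004.4/1423.2 = 140.84 %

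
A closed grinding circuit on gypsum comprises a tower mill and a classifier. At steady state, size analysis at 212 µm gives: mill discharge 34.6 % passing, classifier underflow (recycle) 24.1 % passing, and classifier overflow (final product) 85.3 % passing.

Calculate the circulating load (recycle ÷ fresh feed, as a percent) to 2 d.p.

CL = 482.86 %

Let r = R/F. Size balance at 212 µm:
(1+r)·d = r·u + o ⇒ r = (o−d)/(d−u)
r = (85.3 − 34.6)/(34.6 − 24.1) = 50.7/10.5 = 4.8286
CL = 100·r = 482.86 %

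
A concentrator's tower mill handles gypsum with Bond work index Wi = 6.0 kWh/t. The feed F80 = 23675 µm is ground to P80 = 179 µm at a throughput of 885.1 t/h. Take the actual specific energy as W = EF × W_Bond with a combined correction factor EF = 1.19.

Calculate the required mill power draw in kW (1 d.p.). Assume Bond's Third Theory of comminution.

P = 4312.8 kW

W_Bond = 10·Wi·(1/√P₈₀ − 1/√F₈₀)
W = 10·6.0·(1/√179 − 1/√23675) = 10·6.0·(0.068244) = 4.0947 kWh/t
With EF = 1.19: W = 4.0947·1.19 = 4.8726 kWh/t
Mill draw = 4.8726 × 885.1 = 4312.8 kW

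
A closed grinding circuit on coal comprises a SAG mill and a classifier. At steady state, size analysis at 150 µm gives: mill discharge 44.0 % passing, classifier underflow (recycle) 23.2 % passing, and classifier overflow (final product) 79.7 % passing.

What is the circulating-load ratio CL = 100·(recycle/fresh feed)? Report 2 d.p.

Classifier node, passing 150 µm:
r = (o − d)/(d − u)
r = (79.7 − 44.0)/(44.0 − 23.2) = 35.7/20.8 = 1.7163
CL = 100·r = 171.63 %

CL = 171.63 %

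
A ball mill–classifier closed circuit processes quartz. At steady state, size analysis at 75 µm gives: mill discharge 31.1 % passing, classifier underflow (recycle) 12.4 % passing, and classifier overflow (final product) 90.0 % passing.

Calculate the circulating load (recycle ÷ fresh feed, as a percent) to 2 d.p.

CL = 314.97 %

Let r = R/F. Size balance at 75 µm:
r = (o − d)/(d − u)
r = (90.0 − 31.1)/(31.1 − 12.4) = 58.9/18.7 = 3.1497
CL = 100·r = 314.97 %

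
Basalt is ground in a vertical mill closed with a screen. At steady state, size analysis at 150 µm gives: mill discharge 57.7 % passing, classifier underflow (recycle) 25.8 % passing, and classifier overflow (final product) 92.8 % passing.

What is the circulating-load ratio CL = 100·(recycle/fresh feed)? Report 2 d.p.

Balance %-passing 150 µm (r = R/F):
d + r·d = r·u + o → r(d−u) = o−d
r = (92.8 − 57.7)/(57.7 − 25.8) = 35.1/31.9 = 1.1003
CL = 100·r = 110.03 %

CL = 110.03 %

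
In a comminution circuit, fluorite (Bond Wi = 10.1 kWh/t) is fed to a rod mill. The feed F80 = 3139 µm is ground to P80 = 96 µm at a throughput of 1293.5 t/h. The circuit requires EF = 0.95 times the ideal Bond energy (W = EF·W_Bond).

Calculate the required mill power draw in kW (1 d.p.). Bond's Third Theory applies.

P = 10451.8 kW

W_Bond = 10·Wi·(1/√P₈₀ − 1/√F₈₀)
W = 10·10.1·(1/√96 − 1/√3139) = 10·10.1·(0.084213) = 8.5056 kWh/t
Corrected W = EF·W_Bond = 0.95·8.5056 = 8.0803 kWh/t
P = W·T = 8.0803·1293.5 = 10451.8 kW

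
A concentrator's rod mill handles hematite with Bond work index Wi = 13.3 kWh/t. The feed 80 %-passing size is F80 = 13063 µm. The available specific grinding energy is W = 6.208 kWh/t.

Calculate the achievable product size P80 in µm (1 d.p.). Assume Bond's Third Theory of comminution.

P80 = 325.5 µm

W = 10 Wi (1/√P80 − 1/√F80)  [Bond]
P80^(−½) = W/(10 Wi) + F80^(−½)
  = 6.2080/(10·13.3) + 1/√13063 = 0.046677 + 0.008749 = 0.055426
P80 = (1/0.055426)² = 18.0420² = 325.52 µm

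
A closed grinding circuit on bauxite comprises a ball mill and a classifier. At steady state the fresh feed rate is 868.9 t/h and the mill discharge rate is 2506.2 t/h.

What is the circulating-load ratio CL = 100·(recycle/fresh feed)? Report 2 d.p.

Mill node: discharge = fresh + recycle.
R = M − F = 2506.2 − 868.9 = 1637.3 t/h
CL = 100·R/F = 100·1637.3/868.9 = 188.43 %

CL = 188.43 %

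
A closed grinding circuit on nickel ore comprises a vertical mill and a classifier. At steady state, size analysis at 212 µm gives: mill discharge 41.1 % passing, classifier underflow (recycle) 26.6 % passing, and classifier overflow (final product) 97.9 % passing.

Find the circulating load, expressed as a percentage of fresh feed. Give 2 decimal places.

Balance %-passing 212 µm (r = R/F):
Fd + Rd = Ru + Fo ⇒ R/F = (o−d)/(d−u)
r = (97.9 − 41.1)/(41.1 − 26.6) = 56.8/14.5 = 3.9172
CL = 100·r = 391.72 %

CL = 391.72 %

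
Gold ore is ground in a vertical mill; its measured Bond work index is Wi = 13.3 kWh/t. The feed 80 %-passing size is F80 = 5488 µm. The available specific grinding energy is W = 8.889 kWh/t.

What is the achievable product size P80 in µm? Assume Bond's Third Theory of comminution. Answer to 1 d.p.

P80 = 155.0 µm

W = 10·Wi·(P80^(-½) − F80^(-½))
P80^(−½) = W/(10 Wi) + F80^(−½)
  = 8.8890/(10·13.3) + 1/√5488 = 0.066835 + 0.013499 = 0.080333
P80 = (1/0.080333)² = 12.4481² = 154.96 µm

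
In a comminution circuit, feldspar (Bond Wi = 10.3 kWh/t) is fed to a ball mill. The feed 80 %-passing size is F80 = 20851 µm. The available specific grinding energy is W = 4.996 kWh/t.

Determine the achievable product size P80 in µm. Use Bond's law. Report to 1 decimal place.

W = 10·Wi·[P80^(−½) − F80^(−½)]
P80^-0.5 = F80^-0.5 + W/(10 Wi)
  = 4.9960/(10·10.3) + 1/√20851 = 0.048505 + 0.006925 = 0.055430
P80 = (1/0.055430)² = 18.0407² = 325.47 µm

P80 = 325.5 µm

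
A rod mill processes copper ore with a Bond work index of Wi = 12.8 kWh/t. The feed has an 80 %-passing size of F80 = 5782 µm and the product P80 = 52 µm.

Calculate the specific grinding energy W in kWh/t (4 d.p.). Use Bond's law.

W = 16.0671 kWh/t

W_Bond = 10·Wi·(1/√P₈₀ − 1/√F₈₀)
1/√52 = 0.138675;  1/√5782 = 0.013151
W = 10·12.8·(0.138675 − 0.013151) = 16.0671 kWh/t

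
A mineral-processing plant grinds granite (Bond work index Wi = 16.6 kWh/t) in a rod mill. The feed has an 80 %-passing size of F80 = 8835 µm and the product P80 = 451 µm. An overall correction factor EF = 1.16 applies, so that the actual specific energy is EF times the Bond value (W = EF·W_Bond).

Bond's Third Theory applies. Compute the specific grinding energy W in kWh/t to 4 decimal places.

Bond: W = 10·Wi·(1/√P80 − 1/√F80)
1/√451 = 0.047088;  1/√8835 = 0.010639
W = 10·16.6·(0.047088 − 0.010639) = 6.0506 kWh/t
With EF = 1.16: W = 6.0506·1.16 = 7.0187 kWh/t

W = 7.0187 kWh/t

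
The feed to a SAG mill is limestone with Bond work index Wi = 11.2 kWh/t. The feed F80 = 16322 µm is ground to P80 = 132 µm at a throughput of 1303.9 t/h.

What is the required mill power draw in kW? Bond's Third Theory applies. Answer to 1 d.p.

P = 11567.8 kW

W = 10·Wi·(P80^(-½) − F80^(-½))
W = 10·11.2·(1/√132 − 1/√16322) = 10·11.2·(0.079212) = 8.8717 kWh/t
P = W·T = 8.8717·1303.9 = 11567.8 kW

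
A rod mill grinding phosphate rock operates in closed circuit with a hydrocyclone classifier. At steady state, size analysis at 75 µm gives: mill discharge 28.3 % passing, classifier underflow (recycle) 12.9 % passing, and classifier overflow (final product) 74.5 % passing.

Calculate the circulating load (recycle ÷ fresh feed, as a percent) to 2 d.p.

Two-product formula at 75 µm:
(1+r)d = ru + o → r = (o−d)/(d−u)
r = (74.5 − 28.3)/(28.3 − 12.9) = 46.2/15.4 = 3.0000
CL = 100·r = 300.00 %

CL = 300.00 %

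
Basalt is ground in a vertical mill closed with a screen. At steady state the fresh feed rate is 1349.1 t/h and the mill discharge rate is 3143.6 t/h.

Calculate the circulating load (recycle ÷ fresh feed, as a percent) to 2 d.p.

CL = 133.01 %

M = F + R at steady state, so:
R = M − F = 3143.6 − 1349.1 = 1794.5 t/h
CL = 100·R/F = 100·1794.5/1349.1 = 133.01 %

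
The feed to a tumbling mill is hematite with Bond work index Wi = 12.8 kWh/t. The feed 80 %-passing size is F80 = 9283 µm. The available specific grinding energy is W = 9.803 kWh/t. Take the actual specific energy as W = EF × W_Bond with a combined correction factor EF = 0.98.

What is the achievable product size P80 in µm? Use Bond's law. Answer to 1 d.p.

W = 10 Wi (P80^-0.5 − F80^-0.5)
W_Bond = W / EF = 9.803 / 0.98 = 10.0031 kWh/t
1/√P80 = 1/√F80 + W_Bond/(10·Wi)
  = 10.0031/(10·12.8) + 1/√9283 = 0.078149 + 0.010379 = 0.088528
P80 = (1/0.088528)² = 11.2959² = 127.60 µm

P80 = 127.6 µm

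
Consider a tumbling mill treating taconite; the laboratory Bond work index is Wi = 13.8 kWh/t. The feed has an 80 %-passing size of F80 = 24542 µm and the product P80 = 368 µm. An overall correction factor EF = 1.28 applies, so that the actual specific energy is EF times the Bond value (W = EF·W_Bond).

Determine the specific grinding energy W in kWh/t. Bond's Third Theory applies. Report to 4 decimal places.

W = 8.0805 kWh/t

W = 10 Wi (1/√P80 − 1/√F80)  [Bond]
1/√368 = 0.052129;  1/√24542 = 0.006383
W = 10·13.8·(0.052129 − 0.006383) = 6.3129 kWh/t
Corrected W = EF·W_Bond = 1.28·6.3129 = 8.0805 kWh/t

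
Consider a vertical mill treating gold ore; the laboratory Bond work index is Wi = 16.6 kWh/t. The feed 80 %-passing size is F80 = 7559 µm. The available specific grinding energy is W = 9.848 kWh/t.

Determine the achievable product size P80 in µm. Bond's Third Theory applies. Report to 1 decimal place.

Bond: W = 10·Wi·(1/√P80 − 1/√F80)
P80^-0.5 = F80^-0.5 + W/(10 Wi)
  = 9.8480/(10·16.6) + 1/√7559 = 0.059325 + 0.011502 = 0.070827
P80 = (1/0.070827)² = 14.1189² = 199.34 µm

P80 = 199.3 µm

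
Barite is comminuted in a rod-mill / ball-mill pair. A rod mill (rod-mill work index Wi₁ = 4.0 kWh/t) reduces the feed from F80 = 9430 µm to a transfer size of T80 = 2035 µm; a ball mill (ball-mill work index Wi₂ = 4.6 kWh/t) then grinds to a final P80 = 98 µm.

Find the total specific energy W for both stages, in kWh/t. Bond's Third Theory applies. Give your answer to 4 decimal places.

W = 10 Wi (P80^-0.5 − F80^-0.5)
Stage 1 (9430→2035 µm, Wi₁=4.0): W₁ = 10·4.0·(0.022168 − 0.010298) = 0.4748 kWh/t
Stage 2 (2035→98 µm, Wi₂=4.6): W₂ = 10·4.6·(0.101015 − 0.022168) = 3.6270 kWh/t
W = W₁ + W₂ = 0.4748 + 3.6270 = 4.1018 kWh/t

W = 4.1018 kWh/t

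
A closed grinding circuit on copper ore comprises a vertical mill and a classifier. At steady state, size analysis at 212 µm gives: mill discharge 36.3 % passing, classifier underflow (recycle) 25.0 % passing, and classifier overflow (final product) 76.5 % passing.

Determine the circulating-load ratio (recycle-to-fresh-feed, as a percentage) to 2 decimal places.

Balance %-passing 212 µm (r = R/F):
d + r·d = r·u + o → r(d−u) = o−d
r = (76.5 − 36.3)/(36.3 − 25.0) = 40.2/11.3 = 3.5575
CL = 100·r = 355.75 %

CL = 355.75 %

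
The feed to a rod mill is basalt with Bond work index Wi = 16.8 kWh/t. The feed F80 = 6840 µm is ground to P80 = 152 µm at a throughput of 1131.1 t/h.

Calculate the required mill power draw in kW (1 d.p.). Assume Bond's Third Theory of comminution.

P = 13115.4 kW

W = 10·Wi·[P80^(−½) − F80^(−½)]
W = 10·16.8·(1/√152 − 1/√6840) = 10·16.8·(0.069019) = 11.5953 kWh/t
P = W·T = 11.5953·1131.1 = 13115.4 kW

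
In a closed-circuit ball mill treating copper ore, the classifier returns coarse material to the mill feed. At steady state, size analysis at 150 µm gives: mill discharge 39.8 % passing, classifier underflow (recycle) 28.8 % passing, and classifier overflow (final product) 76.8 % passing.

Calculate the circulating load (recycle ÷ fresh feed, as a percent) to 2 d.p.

Let r = R/F. Size balance at 150 µm:
r = (o − d)/(d − u)
r = (76.8 − 39.8)/(39.8 − 28.8) = 37.0/11.0 = 3.3636
CL = 100·r = 336.36 %

CL = 336.36 %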